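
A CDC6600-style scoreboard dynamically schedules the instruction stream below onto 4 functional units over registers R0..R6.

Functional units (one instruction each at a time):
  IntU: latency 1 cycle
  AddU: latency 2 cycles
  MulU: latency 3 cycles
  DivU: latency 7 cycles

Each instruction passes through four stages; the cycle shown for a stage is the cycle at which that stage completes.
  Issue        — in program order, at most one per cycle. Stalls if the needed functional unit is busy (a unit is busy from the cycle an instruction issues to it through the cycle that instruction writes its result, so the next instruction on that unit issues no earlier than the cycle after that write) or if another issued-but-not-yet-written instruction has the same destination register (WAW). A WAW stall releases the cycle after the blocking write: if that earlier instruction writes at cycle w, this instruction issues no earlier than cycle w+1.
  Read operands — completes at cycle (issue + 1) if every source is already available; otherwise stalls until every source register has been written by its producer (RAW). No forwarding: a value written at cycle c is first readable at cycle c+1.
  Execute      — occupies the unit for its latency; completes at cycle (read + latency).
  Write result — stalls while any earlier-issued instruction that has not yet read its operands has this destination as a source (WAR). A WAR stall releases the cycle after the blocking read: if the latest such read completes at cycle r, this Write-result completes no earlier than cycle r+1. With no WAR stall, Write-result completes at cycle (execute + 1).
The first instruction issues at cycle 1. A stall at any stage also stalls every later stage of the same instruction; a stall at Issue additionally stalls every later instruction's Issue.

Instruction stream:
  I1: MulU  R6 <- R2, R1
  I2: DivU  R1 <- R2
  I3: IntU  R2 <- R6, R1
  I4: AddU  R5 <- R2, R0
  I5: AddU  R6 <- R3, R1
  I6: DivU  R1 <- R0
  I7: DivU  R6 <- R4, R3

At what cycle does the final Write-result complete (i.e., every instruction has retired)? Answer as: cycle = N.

t=1  issue I1 (MulU)
t=2  I1 read-ops, issue I2 (DivU)
t=3  I2 read-ops, issue I3 (IntU)
t=4  issue I4 (AddU)
t=5  I1 finished on MulU
t=6  I1→R6
t=10  I2 finished on DivU
t=11  I2→R1
t=12  I3 read-ops
t=13  I3 finished on IntU
t=14  I3→R2
t=15  I4 read-ops
t=17  I4 finished on AddU
t=18  I4→R5
t=19  issue I5 (AddU)
t=20  I5 read-ops, issue I6 (DivU)
t=21  I6 read-ops
t=22  I5 finished on AddU
t=23  I5→R6
t=28  I6 finished on DivU
t=29  I6→R1
t=30  issue I7 (DivU)
t=31  I7 read-ops
t=38  I7 finished on DivU
t=39  I7→R6

cycle = 39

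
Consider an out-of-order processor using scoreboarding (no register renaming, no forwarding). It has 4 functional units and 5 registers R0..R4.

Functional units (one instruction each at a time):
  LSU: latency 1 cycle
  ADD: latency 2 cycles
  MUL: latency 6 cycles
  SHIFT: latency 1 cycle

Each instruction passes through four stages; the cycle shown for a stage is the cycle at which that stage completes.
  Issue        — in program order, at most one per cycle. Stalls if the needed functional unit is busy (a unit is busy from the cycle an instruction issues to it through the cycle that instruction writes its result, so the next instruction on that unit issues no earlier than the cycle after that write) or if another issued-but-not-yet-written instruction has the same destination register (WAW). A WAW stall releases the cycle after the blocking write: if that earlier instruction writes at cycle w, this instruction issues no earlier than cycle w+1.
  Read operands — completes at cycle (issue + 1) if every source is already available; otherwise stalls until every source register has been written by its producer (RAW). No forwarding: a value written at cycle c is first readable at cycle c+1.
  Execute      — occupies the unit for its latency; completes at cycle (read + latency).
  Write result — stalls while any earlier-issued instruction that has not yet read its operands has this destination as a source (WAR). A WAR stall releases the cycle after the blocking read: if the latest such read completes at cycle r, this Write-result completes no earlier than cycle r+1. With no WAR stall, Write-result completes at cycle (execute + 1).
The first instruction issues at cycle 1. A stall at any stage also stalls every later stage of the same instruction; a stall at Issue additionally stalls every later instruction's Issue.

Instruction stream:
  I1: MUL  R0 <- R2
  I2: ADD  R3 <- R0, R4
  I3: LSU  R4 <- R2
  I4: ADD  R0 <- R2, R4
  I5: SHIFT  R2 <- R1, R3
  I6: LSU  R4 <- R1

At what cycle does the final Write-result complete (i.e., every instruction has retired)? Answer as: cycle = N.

cycle = 19

cycle 1: I1→MUL
cycle 2: I1 RO, I2→ADD
cycle 3: I3→LSU
cycle 4: I3 RO
cycle 5: I3 EX
cycle 8: I1 EX
cycle 9: I1 WR R0
cycle 10: I2 RO
cycle 11: I3 WR R4
cycle 12: I2 EX
cycle 13: I2 WR R3
cycle 14: I4→ADD
cycle 15: I4 RO, I5→SHIFT
cycle 16: I5 RO, I6→LSU
cycle 17: I4 EX, I5 EX, I6 RO
cycle 18: I4 WR R0, I5 WR R2, I6 EX
cycle 19: I6 WR R4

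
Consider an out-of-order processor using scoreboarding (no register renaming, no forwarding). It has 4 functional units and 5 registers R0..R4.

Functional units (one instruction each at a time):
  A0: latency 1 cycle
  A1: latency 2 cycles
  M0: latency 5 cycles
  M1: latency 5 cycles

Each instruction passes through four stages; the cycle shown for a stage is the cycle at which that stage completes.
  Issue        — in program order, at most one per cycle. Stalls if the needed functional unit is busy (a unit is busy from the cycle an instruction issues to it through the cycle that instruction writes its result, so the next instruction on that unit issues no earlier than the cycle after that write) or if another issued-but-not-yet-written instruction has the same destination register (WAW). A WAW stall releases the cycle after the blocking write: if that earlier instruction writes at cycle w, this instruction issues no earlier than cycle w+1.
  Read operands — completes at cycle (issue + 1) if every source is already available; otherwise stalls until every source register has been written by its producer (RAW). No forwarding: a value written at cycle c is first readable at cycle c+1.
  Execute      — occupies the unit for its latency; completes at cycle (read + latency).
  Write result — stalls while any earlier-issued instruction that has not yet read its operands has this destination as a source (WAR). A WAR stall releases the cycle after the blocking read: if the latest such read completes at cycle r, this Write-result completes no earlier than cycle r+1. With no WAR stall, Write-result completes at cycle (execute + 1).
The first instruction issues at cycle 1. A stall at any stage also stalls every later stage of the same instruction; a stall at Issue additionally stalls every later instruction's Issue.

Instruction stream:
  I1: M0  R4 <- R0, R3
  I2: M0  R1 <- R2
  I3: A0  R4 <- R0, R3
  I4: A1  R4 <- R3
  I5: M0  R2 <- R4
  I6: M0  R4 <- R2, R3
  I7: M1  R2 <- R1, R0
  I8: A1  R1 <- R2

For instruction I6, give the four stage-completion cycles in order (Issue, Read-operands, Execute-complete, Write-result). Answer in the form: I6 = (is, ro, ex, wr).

  I1 | 1 | 2 | 7 | 8
  I2 | 9 | 10 | 15 | 16   struct: M0 busy until I1 writes@8
  I3 | 10 | 11 | 12 | 13
  I4 | 14 | 15 | 17 | 18   WAW R4: wait I3 write@13
  I5 | 17 | 19 | 24 | 25   struct: M0 busy until I2 writes@16 · RAW R4: wait I4 write@18
  I6 | 26 | 27 | 32 | 33   struct: M0 busy until I5 writes@25
  I7 | 27 | 28 | 33 | 34
  I8 | 28 | 35 | 37 | 38   RAW R2: wait I7 write@34

I6 = (26, 27, 32, 33)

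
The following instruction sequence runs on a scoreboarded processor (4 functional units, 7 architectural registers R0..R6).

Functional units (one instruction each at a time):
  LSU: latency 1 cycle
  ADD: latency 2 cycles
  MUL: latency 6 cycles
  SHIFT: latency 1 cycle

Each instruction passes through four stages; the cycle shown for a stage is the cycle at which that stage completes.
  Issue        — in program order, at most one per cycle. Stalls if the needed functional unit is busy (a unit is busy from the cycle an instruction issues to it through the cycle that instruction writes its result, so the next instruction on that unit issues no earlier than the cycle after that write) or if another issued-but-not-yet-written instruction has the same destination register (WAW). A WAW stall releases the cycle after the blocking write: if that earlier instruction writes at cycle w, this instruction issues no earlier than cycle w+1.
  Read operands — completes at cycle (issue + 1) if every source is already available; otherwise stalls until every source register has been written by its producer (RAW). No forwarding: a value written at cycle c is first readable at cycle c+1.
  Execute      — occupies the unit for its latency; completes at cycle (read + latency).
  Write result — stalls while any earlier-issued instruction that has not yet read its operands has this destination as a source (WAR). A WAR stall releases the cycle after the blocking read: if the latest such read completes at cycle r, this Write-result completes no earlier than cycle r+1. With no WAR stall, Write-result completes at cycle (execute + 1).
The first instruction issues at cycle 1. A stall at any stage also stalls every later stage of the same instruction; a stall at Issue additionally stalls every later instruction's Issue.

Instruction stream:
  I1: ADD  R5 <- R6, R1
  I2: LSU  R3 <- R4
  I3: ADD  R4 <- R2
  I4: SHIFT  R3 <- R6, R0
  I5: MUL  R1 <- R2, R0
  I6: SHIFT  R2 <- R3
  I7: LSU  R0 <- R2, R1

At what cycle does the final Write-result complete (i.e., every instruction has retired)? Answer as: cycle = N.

[1] issue I1 (ADD)
[2] I1 read-ops · issue I2 (LSU)
[3] I2 read-ops
[4] I1 finished on ADD · I2 finished on LSU
[5] I1→R5 · I2→R3
[6] issue I3 (ADD)
[7] I3 read-ops · issue I4 (SHIFT)
[8] I4 read-ops · issue I5 (MUL)
[9] I3 finished on ADD · I4 finished on SHIFT · I5 read-ops
[10] I3→R4 · I4→R3
[11] issue I6 (SHIFT)
[12] I6 read-ops · issue I7 (LSU)
[13] I6 finished on SHIFT
[14] I6→R2
[15] I5 finished on MUL
[16] I5→R1
[17] I7 read-ops
[18] I7 finished on LSU
[19] I7→R0

cycle = 19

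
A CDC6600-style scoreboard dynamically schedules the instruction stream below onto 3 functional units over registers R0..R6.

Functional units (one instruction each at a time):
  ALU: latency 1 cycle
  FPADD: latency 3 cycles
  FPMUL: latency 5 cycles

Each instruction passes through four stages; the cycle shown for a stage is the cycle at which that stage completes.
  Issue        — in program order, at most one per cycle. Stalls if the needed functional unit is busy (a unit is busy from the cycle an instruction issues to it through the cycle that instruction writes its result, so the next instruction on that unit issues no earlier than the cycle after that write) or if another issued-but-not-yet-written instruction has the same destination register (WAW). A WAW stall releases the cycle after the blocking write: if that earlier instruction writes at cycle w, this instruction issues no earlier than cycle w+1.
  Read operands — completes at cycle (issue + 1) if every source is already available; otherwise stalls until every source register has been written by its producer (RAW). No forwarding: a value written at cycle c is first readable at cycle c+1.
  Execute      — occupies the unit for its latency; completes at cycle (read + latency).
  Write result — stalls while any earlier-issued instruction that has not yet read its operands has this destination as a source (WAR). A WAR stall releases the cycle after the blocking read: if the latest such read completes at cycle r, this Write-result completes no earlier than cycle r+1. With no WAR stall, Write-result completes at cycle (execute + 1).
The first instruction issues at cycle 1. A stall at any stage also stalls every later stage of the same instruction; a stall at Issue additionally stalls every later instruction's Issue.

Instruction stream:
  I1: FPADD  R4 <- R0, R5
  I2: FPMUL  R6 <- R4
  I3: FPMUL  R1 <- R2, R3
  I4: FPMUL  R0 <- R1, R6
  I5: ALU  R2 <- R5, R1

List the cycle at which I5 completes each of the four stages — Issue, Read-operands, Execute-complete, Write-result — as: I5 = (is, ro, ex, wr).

I5 = (23, 24, 25, 26)

  I1 | 1 | 2 | 5 | 6
  I2 | 2 | 7 | 12 | 13   RAW R4: wait I1 write@6
  I3 | 14 | 15 | 20 | 21   struct: FPMUL busy until I2 writes@13
  I4 | 22 | 23 | 28 | 29   struct: FPMUL busy until I3 writes@21
  I5 | 23 | 24 | 25 | 26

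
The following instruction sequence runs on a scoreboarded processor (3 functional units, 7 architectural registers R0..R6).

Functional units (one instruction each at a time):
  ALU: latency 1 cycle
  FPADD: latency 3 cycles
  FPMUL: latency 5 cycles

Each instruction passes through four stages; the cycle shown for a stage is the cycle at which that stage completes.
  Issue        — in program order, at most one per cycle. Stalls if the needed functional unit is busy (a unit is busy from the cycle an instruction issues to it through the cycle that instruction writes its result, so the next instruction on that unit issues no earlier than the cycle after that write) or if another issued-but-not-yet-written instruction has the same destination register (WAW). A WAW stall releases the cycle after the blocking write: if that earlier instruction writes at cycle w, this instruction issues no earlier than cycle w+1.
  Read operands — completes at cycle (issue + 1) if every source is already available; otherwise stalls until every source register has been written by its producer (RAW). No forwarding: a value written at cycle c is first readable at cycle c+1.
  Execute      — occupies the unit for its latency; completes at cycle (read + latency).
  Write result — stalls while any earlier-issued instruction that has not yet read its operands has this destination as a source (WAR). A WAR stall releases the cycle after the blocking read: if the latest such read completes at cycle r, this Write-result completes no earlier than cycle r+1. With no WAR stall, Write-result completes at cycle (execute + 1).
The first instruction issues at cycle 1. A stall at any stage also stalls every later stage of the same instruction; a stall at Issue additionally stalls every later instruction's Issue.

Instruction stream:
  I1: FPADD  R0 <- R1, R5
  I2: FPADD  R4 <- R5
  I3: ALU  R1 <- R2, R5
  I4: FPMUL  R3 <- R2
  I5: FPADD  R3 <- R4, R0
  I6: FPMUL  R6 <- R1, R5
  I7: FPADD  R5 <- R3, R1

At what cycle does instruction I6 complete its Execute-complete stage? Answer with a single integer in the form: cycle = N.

  I1 | 1 | 2 | 5 | 6
  I2 | 7 | 8 | 11 | 12   struct: FPADD busy until I1 writes@6
  I3 | 8 | 9 | 10 | 11
  I4 | 9 | 10 | 15 | 16
  I5 | 17 | 18 | 21 | 22   WAW R3: wait I4 write@16
  I6 | 18 | 19 | 24 | 25
  I7 | 23 | 24 | 27 | 28   struct: FPADD busy until I5 writes@22

cycle = 24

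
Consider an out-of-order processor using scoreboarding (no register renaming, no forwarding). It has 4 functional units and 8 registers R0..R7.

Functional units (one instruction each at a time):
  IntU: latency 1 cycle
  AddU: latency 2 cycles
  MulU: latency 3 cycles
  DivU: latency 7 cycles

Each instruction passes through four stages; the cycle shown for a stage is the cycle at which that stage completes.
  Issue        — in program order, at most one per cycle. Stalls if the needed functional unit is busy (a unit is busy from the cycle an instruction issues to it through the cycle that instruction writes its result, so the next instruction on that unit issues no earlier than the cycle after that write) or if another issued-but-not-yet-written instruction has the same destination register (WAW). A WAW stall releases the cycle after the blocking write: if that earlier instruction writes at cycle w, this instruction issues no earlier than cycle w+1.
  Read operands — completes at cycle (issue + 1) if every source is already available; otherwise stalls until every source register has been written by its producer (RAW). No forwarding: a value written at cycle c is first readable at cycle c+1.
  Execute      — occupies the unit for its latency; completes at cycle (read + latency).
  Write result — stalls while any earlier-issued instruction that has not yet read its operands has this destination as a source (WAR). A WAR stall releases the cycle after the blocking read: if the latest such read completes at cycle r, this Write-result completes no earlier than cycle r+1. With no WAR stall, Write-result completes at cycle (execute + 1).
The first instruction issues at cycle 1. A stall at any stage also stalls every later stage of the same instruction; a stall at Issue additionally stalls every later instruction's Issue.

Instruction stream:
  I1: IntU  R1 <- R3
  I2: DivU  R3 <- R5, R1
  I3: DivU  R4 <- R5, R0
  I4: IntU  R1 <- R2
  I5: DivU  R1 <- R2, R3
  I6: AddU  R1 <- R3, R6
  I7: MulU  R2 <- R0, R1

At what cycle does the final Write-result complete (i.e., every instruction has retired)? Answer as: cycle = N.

cycle = 43

cycle 1: I1 issues→IntU
cycle 2: I1 reads, I2 issues→DivU
cycle 3: I1 exec-done
cycle 4: I1 writes R1
cycle 5: I2 reads
cycle 12: I2 exec-done
cycle 13: I2 writes R3
cycle 14: I3 issues→DivU
cycle 15: I3 reads, I4 issues→IntU
cycle 16: I4 reads
cycle 17: I4 exec-done
cycle 18: I4 writes R1
cycle 22: I3 exec-done
cycle 23: I3 writes R4
cycle 24: I5 issues→DivU
cycle 25: I5 reads
cycle 32: I5 exec-done
cycle 33: I5 writes R1
cycle 34: I6 issues→AddU
cycle 35: I6 reads, I7 issues→MulU
cycle 37: I6 exec-done
cycle 38: I6 writes R1
cycle 39: I7 reads
cycle 42: I7 exec-done
cycle 43: I7 writes R2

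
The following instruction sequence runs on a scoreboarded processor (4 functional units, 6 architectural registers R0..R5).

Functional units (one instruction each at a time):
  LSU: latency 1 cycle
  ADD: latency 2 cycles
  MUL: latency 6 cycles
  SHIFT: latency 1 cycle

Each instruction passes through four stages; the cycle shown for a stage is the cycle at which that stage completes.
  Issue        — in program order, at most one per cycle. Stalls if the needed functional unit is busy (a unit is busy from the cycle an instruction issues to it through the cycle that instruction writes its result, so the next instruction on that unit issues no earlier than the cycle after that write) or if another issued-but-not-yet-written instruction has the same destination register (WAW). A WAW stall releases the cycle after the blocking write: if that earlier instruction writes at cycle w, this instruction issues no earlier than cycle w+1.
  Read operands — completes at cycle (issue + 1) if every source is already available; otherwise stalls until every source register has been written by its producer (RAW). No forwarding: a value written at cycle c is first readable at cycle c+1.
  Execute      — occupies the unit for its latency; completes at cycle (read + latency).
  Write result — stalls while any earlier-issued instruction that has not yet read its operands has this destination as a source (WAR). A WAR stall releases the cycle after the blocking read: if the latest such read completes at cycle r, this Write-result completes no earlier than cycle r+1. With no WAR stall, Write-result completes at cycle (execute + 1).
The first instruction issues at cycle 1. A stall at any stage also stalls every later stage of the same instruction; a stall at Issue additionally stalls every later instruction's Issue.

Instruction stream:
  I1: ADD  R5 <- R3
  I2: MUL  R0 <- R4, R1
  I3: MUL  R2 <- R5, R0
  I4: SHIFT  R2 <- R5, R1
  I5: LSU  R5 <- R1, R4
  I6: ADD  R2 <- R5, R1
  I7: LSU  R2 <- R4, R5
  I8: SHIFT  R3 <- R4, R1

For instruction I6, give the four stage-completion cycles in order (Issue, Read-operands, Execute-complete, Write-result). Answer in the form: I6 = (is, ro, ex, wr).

[I1] 1/2/4/5
[I2] 2/3/9/10
[I3] 11/12/18/19  (struct: MUL busy until I2 writes@10)
[I4] 20/21/22/23  (WAW R2: wait I3 write@19)
[I5] 21/22/23/24
[I6] 24/25/27/28  (WAW R2: wait I4 write@23)
[I7] 29/30/31/32  (WAW R2: wait I6 write@28)
[I8] 30/31/32/33

I6 = (24, 25, 27, 28)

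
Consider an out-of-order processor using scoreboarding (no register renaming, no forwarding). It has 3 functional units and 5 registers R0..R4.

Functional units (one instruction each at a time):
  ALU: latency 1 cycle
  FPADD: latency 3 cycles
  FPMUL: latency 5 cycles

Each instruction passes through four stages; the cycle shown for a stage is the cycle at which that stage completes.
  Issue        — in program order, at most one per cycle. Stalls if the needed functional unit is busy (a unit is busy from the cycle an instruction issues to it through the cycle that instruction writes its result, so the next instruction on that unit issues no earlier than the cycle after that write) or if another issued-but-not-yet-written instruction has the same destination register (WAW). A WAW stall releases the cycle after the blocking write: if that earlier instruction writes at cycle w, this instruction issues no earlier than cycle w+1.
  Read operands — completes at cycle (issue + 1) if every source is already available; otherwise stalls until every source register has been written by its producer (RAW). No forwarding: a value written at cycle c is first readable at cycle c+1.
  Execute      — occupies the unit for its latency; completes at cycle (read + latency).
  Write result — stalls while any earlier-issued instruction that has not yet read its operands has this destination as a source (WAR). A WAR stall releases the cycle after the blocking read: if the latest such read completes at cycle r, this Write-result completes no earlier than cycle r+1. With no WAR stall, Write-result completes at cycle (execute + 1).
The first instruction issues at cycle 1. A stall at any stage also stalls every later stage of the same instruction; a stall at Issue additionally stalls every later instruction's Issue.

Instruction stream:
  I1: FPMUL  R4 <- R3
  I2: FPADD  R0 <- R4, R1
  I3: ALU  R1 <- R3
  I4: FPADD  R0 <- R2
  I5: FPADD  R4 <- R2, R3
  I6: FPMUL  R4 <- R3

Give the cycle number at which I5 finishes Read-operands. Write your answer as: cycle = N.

c1: I1→FPMUL
c2: I1 RO | I2→FPADD
c3: I3→ALU
c4: I3 RO
c5: I3 EX
c7: I1 EX
c8: I1 WR R4
c9: I2 RO
c10: I3 WR R1
c12: I2 EX
c13: I2 WR R0
c14: I4→FPADD
c15: I4 RO
c18: I4 EX
c19: I4 WR R0
c20: I5→FPADD
c21: I5 RO
c24: I5 EX
c25: I5 WR R4
c26: I6→FPMUL
c27: I6 RO
c32: I6 EX
c33: I6 WR R4

cycle = 21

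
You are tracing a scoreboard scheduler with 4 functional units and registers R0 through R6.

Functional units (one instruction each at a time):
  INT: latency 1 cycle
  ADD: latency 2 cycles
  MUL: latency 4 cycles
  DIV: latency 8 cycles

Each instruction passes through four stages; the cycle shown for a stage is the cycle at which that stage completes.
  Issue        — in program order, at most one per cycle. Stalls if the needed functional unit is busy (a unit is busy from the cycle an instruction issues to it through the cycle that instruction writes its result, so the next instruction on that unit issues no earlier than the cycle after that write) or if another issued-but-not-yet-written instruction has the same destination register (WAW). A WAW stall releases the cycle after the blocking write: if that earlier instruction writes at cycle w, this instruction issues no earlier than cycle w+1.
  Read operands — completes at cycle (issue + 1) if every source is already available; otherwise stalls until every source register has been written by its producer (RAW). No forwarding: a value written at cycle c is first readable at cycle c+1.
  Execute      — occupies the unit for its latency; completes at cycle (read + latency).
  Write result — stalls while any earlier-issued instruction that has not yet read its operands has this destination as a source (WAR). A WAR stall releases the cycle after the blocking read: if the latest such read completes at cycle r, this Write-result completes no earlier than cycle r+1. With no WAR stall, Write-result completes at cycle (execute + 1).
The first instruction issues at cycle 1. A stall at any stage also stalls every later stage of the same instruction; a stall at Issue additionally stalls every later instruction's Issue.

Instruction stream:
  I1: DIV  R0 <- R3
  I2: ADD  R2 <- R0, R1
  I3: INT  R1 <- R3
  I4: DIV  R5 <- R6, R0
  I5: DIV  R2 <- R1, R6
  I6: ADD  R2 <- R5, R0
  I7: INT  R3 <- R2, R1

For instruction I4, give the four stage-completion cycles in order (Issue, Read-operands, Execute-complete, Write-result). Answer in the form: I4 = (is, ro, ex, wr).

I1 -> (1, 2, 10, 11)
I2 -> (2, 12, 14, 15)  // RAW R0: wait I1 write@11
I3 -> (3, 4, 5, 13)  // WAR R1: wait I2 read@12
I4 -> (12, 13, 21, 22)  // struct: DIV busy until I1 writes@11
I5 -> (23, 24, 32, 33)  // struct: DIV busy until I4 writes@22
I6 -> (34, 35, 37, 38)  // WAW R2: wait I5 write@33
I7 -> (35, 39, 40, 41)  // RAW R2: wait I6 write@38

I4 = (12, 13, 21, 22)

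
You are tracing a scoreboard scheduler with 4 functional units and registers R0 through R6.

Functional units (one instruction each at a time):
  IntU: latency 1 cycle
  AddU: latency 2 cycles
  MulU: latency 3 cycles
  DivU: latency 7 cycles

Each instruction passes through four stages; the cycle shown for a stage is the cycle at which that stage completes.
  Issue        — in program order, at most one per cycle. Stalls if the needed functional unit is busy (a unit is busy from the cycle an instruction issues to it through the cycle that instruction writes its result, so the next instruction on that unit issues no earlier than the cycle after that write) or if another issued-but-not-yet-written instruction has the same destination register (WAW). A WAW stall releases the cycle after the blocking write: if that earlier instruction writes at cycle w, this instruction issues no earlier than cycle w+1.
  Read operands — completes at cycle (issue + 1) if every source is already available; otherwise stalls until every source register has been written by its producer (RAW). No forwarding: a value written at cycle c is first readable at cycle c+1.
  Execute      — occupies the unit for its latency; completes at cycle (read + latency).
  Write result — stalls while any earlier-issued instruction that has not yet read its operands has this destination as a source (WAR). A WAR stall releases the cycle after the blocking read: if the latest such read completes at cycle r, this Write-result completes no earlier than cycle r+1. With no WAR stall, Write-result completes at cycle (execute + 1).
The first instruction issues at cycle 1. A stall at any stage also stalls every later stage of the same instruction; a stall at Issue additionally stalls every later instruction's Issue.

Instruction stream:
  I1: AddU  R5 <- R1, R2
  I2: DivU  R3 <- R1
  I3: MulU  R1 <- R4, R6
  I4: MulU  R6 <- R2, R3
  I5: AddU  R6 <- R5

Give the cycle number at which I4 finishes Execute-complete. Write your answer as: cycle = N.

cycle = 15

I1: IS=1 RO=2 EX=4 WR=5
I2: IS=2 RO=3 EX=10 WR=11
I3: IS=3 RO=4 EX=7 WR=8
I4: IS=9 RO=12 EX=15 WR=16  [struct: MulU busy until I3 writes@8; RAW R3: wait I2 write@11]
I5: IS=17 RO=18 EX=20 WR=21  [WAW R6: wait I4 write@16]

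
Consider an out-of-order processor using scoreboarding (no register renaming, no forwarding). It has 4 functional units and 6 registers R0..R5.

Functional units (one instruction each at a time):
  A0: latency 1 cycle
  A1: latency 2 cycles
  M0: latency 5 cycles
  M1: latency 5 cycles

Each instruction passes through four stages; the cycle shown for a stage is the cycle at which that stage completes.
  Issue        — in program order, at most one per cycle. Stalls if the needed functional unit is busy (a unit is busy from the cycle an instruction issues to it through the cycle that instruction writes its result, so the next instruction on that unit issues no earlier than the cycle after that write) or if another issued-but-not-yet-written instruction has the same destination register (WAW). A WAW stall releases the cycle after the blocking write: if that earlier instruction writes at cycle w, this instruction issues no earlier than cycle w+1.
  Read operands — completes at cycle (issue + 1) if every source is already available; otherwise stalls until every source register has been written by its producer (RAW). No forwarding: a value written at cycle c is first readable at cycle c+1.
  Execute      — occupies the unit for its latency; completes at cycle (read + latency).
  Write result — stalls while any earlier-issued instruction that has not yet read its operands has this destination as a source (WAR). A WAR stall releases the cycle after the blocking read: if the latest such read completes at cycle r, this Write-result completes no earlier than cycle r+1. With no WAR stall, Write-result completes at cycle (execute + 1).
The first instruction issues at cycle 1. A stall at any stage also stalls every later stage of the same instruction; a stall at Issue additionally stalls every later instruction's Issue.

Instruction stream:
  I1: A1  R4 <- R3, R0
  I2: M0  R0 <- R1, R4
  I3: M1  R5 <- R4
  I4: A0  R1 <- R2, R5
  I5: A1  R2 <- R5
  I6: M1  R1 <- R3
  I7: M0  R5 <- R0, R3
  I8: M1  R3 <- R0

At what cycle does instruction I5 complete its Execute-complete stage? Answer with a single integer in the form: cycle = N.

1) issue 1, read 2, done 4, write 5
2) issue 2, read 6, done 11, write 12  <RAW R4: wait I1 write@5>
3) issue 3, read 6, done 11, write 12  <RAW R4: wait I1 write@5>
4) issue 4, read 13, done 14, write 15  <RAW R5: wait I3 write@12>
5) issue 6, read 13, done 15, write 16  <struct: A1 busy until I1 writes@5 / RAW R5: wait I3 write@12>
6) issue 16, read 17, done 22, write 23  <WAW R1: wait I4 write@15>
7) issue 17, read 18, done 23, write 24
8) issue 24, read 25, done 30, write 31  <struct: M1 busy until I6 writes@23>

cycle = 15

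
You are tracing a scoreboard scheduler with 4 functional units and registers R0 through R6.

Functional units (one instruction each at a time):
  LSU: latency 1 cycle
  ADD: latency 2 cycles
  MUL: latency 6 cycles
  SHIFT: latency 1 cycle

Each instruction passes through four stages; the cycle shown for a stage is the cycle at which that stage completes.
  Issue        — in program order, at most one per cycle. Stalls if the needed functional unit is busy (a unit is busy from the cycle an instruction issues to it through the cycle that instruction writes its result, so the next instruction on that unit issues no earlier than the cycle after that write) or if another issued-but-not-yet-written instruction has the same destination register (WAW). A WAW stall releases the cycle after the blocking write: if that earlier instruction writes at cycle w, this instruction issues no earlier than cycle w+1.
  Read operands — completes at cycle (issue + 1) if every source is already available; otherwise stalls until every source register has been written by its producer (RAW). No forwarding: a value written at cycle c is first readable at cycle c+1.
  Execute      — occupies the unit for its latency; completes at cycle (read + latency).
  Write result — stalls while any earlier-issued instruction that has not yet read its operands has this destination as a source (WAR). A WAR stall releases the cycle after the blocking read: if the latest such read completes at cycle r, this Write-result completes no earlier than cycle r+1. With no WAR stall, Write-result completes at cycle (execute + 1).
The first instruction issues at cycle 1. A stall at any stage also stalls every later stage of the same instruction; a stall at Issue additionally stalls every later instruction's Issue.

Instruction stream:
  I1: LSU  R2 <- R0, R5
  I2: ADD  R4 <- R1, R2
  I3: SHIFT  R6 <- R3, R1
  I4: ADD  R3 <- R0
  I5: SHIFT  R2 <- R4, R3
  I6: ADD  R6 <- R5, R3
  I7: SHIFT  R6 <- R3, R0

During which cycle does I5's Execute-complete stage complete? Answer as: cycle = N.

cycle = 15

I1  is:1  ro:2  ex:3  wr:4
I2  is:2  ro:5  ex:7  wr:8  — RAW R2: wait I1 write@4
I3  is:3  ro:4  ex:5  wr:6
I4  is:9  ro:10  ex:12  wr:13  — struct: ADD busy until I2 writes@8
I5  is:10  ro:14  ex:15  wr:16  — RAW R3: wait I4 write@13
I6  is:14  ro:15  ex:17  wr:18  — struct: ADD busy until I4 writes@13
I7  is:19  ro:20  ex:21  wr:22  — WAW R6: wait I6 write@18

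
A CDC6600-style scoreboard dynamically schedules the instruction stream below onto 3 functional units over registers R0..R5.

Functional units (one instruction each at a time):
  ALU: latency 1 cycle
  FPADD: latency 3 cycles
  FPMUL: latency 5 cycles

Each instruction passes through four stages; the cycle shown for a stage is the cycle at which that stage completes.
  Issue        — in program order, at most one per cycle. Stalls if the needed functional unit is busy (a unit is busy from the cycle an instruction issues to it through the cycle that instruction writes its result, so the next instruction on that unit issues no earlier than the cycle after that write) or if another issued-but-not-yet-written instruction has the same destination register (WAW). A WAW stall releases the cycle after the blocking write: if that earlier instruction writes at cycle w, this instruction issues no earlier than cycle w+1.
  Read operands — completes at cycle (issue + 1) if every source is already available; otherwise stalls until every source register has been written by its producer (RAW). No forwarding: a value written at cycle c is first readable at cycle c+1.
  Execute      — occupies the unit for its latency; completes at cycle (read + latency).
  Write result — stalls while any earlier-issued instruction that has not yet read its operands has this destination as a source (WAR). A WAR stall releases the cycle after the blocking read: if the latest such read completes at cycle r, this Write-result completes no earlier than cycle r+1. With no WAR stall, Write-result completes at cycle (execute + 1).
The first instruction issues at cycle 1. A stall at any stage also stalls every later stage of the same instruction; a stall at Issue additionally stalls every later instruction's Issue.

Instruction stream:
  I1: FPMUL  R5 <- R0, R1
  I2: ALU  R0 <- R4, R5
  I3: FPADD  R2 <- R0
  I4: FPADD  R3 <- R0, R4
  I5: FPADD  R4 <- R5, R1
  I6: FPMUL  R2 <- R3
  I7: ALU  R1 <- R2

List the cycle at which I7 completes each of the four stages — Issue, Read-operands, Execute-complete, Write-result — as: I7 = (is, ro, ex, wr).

I7 = (25, 32, 33, 34)

I1 -> (1, 2, 7, 8)
I2 -> (2, 9, 10, 11)  // RAW R5: wait I1 write@8
I3 -> (3, 12, 15, 16)  // RAW R0: wait I2 write@11
I4 -> (17, 18, 21, 22)  // struct: FPADD busy until I3 writes@16
I5 -> (23, 24, 27, 28)  // struct: FPADD busy until I4 writes@22
I6 -> (24, 25, 30, 31)
I7 -> (25, 32, 33, 34)  // RAW R2: wait I6 write@31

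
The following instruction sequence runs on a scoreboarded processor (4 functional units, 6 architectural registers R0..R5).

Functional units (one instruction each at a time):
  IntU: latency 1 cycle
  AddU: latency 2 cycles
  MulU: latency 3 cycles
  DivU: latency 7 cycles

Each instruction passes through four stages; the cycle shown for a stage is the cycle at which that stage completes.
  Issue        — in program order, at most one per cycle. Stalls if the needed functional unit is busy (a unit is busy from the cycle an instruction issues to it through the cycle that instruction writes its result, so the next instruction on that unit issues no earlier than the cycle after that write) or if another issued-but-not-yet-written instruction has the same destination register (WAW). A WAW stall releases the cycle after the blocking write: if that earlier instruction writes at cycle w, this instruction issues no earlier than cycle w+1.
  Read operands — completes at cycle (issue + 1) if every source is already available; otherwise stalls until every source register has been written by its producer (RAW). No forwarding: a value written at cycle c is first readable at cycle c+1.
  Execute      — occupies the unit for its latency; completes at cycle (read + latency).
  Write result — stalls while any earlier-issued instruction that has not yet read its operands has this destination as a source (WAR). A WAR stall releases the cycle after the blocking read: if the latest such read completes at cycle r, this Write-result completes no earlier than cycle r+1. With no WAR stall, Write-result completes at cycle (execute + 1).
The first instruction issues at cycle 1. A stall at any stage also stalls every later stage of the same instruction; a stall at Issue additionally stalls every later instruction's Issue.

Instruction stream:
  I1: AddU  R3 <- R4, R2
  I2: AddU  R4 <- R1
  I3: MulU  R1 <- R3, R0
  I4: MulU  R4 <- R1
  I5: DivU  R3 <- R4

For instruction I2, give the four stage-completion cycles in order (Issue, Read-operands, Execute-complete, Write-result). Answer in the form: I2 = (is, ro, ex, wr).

I1  is:1  ro:2  ex:4  wr:5
I2  is:6  ro:7  ex:9  wr:10  — struct: AddU busy until I1 writes@5
I3  is:7  ro:8  ex:11  wr:12
I4  is:13  ro:14  ex:17  wr:18  — struct: MulU busy until I3 writes@12
I5  is:14  ro:19  ex:26  wr:27  — RAW R4: wait I4 write@18

I2 = (6, 7, 9, 10)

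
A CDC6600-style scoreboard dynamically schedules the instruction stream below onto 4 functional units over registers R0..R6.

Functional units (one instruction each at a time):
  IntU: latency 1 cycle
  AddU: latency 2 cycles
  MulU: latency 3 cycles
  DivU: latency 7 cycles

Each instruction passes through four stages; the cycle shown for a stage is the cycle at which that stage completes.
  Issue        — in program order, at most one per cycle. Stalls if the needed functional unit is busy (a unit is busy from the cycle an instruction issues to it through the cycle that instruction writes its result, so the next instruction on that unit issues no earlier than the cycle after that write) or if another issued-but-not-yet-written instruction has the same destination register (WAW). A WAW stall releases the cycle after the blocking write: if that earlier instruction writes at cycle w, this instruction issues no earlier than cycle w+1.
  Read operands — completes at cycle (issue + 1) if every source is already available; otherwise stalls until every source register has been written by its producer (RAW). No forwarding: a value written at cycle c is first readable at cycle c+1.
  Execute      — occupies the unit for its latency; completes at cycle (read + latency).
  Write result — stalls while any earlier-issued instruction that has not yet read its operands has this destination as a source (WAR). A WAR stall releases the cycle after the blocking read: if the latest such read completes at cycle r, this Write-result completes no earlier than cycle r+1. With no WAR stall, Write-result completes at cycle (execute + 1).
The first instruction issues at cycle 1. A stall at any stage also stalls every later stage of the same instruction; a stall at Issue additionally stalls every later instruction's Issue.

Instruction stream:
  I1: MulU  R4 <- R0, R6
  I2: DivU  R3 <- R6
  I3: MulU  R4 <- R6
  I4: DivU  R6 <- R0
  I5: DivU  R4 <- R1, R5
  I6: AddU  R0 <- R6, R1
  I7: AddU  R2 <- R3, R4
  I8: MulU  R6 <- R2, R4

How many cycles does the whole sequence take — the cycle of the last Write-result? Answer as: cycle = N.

I1 -> (1, 2, 5, 6)
I2 -> (2, 3, 10, 11)
I3 -> (7, 8, 11, 12)  // struct: MulU busy until I1 writes@6
I4 -> (12, 13, 20, 21)  // struct: DivU busy until I2 writes@11
I5 -> (22, 23, 30, 31)  // struct: DivU busy until I4 writes@21
I6 -> (23, 24, 26, 27)
I7 -> (28, 32, 34, 35)  // struct: AddU busy until I6 writes@27, RAW R4: wait I5 write@31
I8 -> (29, 36, 39, 40)  // RAW R2: wait I7 write@35

cycle = 40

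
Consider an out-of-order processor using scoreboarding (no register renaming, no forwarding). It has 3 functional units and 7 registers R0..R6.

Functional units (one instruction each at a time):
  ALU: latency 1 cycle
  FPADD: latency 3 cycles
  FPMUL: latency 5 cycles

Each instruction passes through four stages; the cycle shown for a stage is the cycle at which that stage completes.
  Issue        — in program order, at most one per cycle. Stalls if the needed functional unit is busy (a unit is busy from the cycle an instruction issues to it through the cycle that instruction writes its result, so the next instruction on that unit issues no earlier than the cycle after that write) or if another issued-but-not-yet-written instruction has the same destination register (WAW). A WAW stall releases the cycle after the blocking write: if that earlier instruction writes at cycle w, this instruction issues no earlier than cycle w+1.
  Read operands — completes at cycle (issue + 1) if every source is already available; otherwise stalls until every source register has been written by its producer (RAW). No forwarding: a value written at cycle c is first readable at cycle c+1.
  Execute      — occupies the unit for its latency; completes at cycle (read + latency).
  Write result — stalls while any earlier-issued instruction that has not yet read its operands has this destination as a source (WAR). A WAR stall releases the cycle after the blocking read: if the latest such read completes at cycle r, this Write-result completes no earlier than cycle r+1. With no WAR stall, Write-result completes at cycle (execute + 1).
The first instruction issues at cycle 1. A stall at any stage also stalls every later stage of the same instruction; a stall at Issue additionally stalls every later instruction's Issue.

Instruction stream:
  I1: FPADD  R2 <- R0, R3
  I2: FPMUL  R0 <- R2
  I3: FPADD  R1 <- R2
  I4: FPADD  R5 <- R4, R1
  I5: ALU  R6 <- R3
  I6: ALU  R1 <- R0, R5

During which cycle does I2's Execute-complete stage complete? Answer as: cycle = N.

  I1 | 1 | 2 | 5 | 6
  I2 | 2 | 7 | 12 | 13   RAW R2: wait I1 write@6
  I3 | 7 | 8 | 11 | 12   struct: FPADD busy until I1 writes@6
  I4 | 13 | 14 | 17 | 18   struct: FPADD busy until I3 writes@12
  I5 | 14 | 15 | 16 | 17
  I6 | 18 | 19 | 20 | 21   struct: ALU busy until I5 writes@17

cycle = 12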